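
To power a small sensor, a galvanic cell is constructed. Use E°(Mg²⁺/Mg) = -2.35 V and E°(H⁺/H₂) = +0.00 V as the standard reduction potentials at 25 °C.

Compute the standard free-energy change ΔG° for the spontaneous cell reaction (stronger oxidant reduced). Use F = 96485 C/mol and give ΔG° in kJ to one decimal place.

H⁺/H₂ (E° = +0.00 V) is the cathode; Mg²⁺/Mg (E° = -2.35 V) is the anode, so E°cell = +2.35 V.
Balancing electrons gives n = 2 (lcm of 2 and 2).
ΔG° = −nFE° = −(2)(96485)(+2.35) = -453,480 J = -453.5 kJ.

-453.5 kJ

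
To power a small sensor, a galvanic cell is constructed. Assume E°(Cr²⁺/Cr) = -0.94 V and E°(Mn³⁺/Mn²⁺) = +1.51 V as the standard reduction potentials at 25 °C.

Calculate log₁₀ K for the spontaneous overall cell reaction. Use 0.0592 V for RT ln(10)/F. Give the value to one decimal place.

Cathode: Mn³⁺/Mn²⁺; anode: Cr²⁺/Cr. E°cell = +2.45 V, n = 2.
log K = nE°cell / 0.0592 = (2)(+2.45) / 0.0592 = 82.8.

82.8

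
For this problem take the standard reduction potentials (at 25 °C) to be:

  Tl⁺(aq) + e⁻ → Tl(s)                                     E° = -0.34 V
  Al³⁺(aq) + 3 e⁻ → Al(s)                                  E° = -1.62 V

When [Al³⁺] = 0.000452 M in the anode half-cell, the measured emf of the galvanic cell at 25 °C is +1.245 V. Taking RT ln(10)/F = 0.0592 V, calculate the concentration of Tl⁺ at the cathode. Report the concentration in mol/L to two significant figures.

0.020 M

Tl⁺/Tl is the cathode, Al³⁺/Al the anode: E°cell = +1.28 V, n = 3.
Overall reaction: 3 Tl⁺(aq) + Al(s) → 3 Tl(s) + Al³⁺(aq); Q = [Al³⁺]^1/[Tl⁺]^3.
From E = E° − (0.0592/n) log Q: log Q = (E° − E)·n/0.0592 = (+1.28 − (+1.245))·3/0.0592 = 1.7736.
So 3·log[Tl⁺] = 1·log(0.000452) − log Q = -3.3449 − (1.7736) = -5.1185; log[Tl⁺] = -5.1185 / 3 = -1.7062; [Tl⁺] = 10^(-1.7062) ≈ 0.020 M.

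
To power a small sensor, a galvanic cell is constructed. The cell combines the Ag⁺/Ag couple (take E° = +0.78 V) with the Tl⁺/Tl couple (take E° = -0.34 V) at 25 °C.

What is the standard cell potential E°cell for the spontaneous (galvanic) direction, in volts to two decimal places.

+1.12 V

The Ag⁺/Ag couple has the higher reduction potential, so it is the cathode; Tl⁺/Tl is oxidised at the anode.
E°cell = E°(cathode) − E°(anode) = (+0.78) − (-0.34) = +1.12 V.
Since E°cell > 0, the reaction is spontaneous under standard conditions.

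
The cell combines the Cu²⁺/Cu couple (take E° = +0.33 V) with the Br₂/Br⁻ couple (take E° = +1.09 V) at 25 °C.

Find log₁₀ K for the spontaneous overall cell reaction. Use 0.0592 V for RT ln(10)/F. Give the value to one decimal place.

25.7

Cathode: Br₂/Br⁻; anode: Cu²⁺/Cu. E°cell = +0.76 V, n = 2.
log K = nE°cell / 0.0592 = (2)(+0.76) / 0.0592 = 25.7.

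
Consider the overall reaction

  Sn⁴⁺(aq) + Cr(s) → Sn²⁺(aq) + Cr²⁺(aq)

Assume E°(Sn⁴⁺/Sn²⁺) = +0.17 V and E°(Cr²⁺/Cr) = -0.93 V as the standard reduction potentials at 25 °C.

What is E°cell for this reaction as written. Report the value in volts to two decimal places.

+1.10 V

The Sn⁴⁺/Sn²⁺ couple has the higher reduction potential, so it is the cathode; Cr²⁺/Cr is oxidised at the anode.
E°cell = E°(cathode) − E°(anode) = (+0.17) − (-0.93) = +1.10 V.
Since E°cell > 0, the reaction is spontaneous under standard conditions.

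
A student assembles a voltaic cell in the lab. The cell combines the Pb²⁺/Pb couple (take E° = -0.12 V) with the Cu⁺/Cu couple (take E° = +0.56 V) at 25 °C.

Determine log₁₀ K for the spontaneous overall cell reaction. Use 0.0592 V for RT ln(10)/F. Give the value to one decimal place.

Cathode: Cu⁺/Cu; anode: Pb²⁺/Pb. E°cell = +0.68 V, n = 2.
log K = nE°cell / 0.0592 = (2)(+0.68) / 0.0592 = 23.0.

23.0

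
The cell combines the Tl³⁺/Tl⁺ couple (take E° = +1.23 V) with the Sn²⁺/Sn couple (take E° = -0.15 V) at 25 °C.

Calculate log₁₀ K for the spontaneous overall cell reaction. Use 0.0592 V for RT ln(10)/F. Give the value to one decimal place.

46.6

Cathode: Tl³⁺/Tl⁺; anode: Sn²⁺/Sn. E°cell = +1.38 V, n = 2.
log K = nE°cell / 0.0592 = (2)(+1.38) / 0.0592 = 46.6.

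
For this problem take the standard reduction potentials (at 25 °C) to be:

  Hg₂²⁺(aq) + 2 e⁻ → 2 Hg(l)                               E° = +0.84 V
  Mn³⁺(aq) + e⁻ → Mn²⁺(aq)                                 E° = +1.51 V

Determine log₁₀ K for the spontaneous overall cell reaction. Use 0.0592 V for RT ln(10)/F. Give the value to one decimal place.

Cathode: Mn³⁺/Mn²⁺; anode: Hg₂²⁺/Hg. E°cell = +0.67 V, n = 2.
log K = nE°cell / 0.0592 = (2)(+0.67) / 0.0592 = 22.6.

22.6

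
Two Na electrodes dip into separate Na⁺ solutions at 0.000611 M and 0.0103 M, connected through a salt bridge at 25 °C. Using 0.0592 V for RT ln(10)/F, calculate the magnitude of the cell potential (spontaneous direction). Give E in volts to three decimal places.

+0.073 V

For a concentration cell E°cell = 0. The 0.0103 M side is the cathode (reduction is favoured where [Na⁺] is higher).
With n = 1, E = −(0.0592/1) log([Na⁺]ₐₙ/[Na⁺]꜀ₐₜ) = −(0.0592/1) log(0.000611/0.0103) = −(0.0592/1)(-1.227) = +0.073 V.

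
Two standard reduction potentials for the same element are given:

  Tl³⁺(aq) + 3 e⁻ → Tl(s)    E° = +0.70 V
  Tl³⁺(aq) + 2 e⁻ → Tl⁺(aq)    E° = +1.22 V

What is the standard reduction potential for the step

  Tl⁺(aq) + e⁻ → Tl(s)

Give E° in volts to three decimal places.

Sequential free energies add, so n₃E°₃ = n₁E°₁ + n₂E°₂.
With n₃ = 3, and the known step contributing 2×(+1.22) V, the unknown satisfies 1·E° = 3×(+0.70) − 2×(+1.22) = -0.340.
E° = -0.340 / 1 = -0.340 V.

-0.340 V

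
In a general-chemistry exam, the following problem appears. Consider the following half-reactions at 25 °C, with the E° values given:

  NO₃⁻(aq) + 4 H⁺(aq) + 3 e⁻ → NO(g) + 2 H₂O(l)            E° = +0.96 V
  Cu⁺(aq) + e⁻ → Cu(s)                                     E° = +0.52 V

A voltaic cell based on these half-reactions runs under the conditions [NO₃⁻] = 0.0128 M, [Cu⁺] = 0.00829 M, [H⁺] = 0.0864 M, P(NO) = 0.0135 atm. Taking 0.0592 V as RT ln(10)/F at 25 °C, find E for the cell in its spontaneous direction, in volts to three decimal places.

+0.479 V

NO₃⁻/NO is the cathode (higher E°), Cu⁺/Cu the anode: E°cell = +0.96 − (+0.52) = +0.44 V, n = 3.
Overall: NO₃⁻(aq) + 4 H⁺(aq) + 3 Cu(s) → NO(g) + 2 H₂O(l) + 3 Cu⁺(aq)
Q = P(NO)·[Cu⁺]^3 / ([NO₃⁻]·[H⁺]^4); log Q = -1.967.
E = E° − (0.0592/n) log Q = +0.44 − (0.0592/3)(-1.967) = +0.479 V.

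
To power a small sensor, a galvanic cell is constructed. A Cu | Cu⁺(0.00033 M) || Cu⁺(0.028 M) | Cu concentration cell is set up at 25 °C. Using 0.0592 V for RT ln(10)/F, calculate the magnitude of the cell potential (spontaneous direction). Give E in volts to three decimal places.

For a concentration cell E°cell = 0. The 0.028 M side is the cathode (reduction is favoured where [Cu⁺] is higher).
With n = 1, E = −(0.0592/1) log([Cu⁺]ₐₙ/[Cu⁺]꜀ₐₜ) = −(0.0592/1) log(0.00033/0.028) = −(0.0592/1)(-1.929) = +0.114 V.

+0.114 V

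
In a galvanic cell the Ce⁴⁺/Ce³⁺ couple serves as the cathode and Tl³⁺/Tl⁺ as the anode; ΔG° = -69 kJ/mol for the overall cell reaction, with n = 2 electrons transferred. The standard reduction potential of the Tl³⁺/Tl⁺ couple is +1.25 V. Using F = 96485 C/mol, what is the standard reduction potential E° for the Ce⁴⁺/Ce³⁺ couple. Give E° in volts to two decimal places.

E°cell = −ΔG°/(nF) = −(-69×10³)/((2)(96485)) = +0.358 V.
Since Ce⁴⁺/Ce³⁺ is the cathode and Tl³⁺/Tl⁺ the anode, E°cell = E°(Ce⁴⁺/Ce³⁺) − E°(Tl³⁺/Tl⁺).
So E°(Ce⁴⁺/Ce³⁺) = E°cell + E°(Tl³⁺/Tl⁺) = +0.358 + (+1.25) = +1.61 V.

+1.61 V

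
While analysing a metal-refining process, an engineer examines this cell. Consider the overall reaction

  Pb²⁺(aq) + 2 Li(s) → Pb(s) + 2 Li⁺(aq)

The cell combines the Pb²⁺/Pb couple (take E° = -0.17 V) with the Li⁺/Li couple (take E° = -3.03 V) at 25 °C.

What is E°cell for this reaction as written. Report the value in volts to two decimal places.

+2.86 V

The Pb²⁺/Pb couple has the higher reduction potential, so it is the cathode; Li⁺/Li is oxidised at the anode.
E°cell = E°(cathode) − E°(anode) = (-0.17) − (-3.03) = +2.86 V.
Since E°cell > 0, the reaction is spontaneous under standard conditions.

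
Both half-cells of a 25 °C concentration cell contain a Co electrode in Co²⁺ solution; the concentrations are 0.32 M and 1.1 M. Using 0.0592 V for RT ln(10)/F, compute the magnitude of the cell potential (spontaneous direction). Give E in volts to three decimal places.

For a concentration cell E°cell = 0. The 1.1 M side is the cathode (reduction is favoured where [Co²⁺] is higher).
With n = 2, E = −(0.0592/2) log([Co²⁺]ₐₙ/[Co²⁺]꜀ₐₜ) = −(0.0592/2) log(0.32/1.1) = −(0.0592/2)(-0.536) = +0.016 V.

+0.016 V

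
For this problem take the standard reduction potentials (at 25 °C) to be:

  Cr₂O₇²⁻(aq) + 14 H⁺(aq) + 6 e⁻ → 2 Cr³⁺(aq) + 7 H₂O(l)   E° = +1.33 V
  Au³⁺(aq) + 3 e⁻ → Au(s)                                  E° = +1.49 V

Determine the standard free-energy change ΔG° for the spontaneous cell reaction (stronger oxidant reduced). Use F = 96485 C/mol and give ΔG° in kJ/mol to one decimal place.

-92.6 kJ/mol

Au³⁺/Au (E° = +1.49 V) is the cathode; Cr₂O₇²⁻/Cr³⁺ (E° = +1.33 V) is the anode, so E°cell = +0.16 V.
Balancing electrons gives n = 6 (lcm of 3 and 6).
ΔG° = −nFE° = −(6)(96485)(+0.16) = -92,626 J = -92.6 kJ/mol.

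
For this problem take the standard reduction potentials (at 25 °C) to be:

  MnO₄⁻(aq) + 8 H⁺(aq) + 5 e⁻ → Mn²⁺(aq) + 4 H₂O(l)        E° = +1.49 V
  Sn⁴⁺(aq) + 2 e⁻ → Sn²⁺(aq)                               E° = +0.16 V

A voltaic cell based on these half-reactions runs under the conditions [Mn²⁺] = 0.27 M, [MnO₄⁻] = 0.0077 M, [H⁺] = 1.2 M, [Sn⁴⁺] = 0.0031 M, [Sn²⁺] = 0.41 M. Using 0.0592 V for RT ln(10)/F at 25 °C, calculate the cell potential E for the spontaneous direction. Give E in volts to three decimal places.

+1.382 V

MnO₄⁻/Mn²⁺ is the cathode (higher E°), Sn⁴⁺/Sn²⁺ the anode: E°cell = +1.49 − (+0.16) = +1.33 V, n = 10.
Overall: 2 MnO₄⁻(aq) + 16 H⁺(aq) + 5 Sn²⁺(aq) → 2 Mn²⁺(aq) + 8 H₂O(l) + 5 Sn⁴⁺(aq)
Q = [Mn²⁺]^2·[Sn⁴⁺]^5 / ([MnO₄⁻]^2·[H⁺]^16·[Sn²⁺]^5); log Q = -8.784.
E = E° − (0.0592/n) log Q = +1.33 − (0.0592/10)(-8.784) = +1.382 V.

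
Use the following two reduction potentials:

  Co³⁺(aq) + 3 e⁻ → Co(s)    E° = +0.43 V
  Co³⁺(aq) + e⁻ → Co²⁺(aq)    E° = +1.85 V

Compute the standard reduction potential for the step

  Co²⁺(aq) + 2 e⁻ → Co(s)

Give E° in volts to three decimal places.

Sequential free energies add, so n₃E°₃ = n₁E°₁ + n₂E°₂.
With n₃ = 3, and the known step contributing 1×(+1.85) V, the unknown satisfies 2·E° = 3×(+0.43) − 1×(+1.85) = -0.560.
E° = -0.560 / 2 = -0.280 V.

-0.280 V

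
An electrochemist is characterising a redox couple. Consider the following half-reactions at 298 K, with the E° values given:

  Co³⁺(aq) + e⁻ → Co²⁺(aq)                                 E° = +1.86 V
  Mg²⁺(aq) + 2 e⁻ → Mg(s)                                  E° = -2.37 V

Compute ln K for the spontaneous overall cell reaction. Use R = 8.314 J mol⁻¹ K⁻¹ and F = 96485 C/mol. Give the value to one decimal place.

Cathode: Co³⁺/Co²⁺; anode: Mg²⁺/Mg. E°cell = (+1.86) − (-2.37) = +4.23 V, with n = 2.
ΔG° = −nFE° = −RT ln K, so ln K = nFE°/(RT) = (2)(96485)(+4.23) / ((8.314)(298)) = 329.461.

329.5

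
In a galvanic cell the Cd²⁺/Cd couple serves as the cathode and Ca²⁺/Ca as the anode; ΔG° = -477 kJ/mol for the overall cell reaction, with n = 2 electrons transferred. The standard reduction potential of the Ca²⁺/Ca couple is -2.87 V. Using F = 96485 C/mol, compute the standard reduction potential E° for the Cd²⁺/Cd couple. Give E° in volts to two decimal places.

E°cell = −ΔG°/(nF) = −(-477×10³)/((2)(96485)) = +2.472 V.
Since Cd²⁺/Cd is the cathode and Ca²⁺/Ca the anode, E°cell = E°(Cd²⁺/Cd) − E°(Ca²⁺/Ca).
So E°(Cd²⁺/Cd) = E°cell + E°(Ca²⁺/Ca) = +2.472 + (-2.87) = -0.40 V.

-0.40 V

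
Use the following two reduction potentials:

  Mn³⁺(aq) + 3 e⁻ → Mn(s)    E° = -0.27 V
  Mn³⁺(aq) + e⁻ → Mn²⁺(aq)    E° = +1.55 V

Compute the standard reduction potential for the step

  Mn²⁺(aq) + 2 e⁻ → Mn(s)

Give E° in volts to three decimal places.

Sequential free energies add, so n₃E°₃ = n₁E°₁ + n₂E°₂.
With n₃ = 3, and the known step contributing 1×(+1.55) V, the unknown satisfies 2·E° = 3×(-0.27) − 1×(+1.55) = -2.360.
E° = -2.360 / 2 = -1.180 V.

-1.180 V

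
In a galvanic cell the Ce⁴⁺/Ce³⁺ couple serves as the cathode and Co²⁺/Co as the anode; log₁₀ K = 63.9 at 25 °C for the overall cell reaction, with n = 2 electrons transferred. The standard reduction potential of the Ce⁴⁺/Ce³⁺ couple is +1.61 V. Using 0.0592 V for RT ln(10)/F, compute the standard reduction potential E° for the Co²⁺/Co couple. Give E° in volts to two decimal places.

E°cell = (0.0592/n)·log K = (0.0592/2)(63.9) = +1.891 V.
Since Ce⁴⁺/Ce³⁺ is the cathode and Co²⁺/Co the anode, E°cell = E°(Ce⁴⁺/Ce³⁺) − E°(Co²⁺/Co).
So E°(Co²⁺/Co) = E°(Ce⁴⁺/Ce³⁺) − E°cell = (+1.61) − (+1.891) = -0.28 V.

-0.28 V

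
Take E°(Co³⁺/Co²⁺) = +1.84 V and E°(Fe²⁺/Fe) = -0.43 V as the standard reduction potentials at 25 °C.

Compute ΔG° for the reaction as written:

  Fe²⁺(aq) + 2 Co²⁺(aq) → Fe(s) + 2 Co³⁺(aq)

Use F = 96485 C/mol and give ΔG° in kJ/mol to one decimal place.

As written, Fe²⁺/Fe is reduced (cathode) and Co³⁺/Co²⁺ is oxidised (anode), so E°cell = (-0.43) − (+1.84) = -2.27 V.
Balancing electrons gives n = 2.
ΔG° = −nFE° = −(2)(96485)(-2.27) = 438,042 J = +438.0 kJ/mol.

+438.0 kJ/mol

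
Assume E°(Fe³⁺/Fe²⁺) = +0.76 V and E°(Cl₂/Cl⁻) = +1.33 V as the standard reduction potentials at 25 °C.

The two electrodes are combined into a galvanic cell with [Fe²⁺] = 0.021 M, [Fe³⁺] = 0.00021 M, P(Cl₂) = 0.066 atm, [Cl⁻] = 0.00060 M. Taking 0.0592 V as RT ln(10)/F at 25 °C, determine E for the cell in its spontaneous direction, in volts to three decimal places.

+0.844 V

Cl₂/Cl⁻ is the cathode (higher E°), Fe³⁺/Fe²⁺ the anode: E°cell = +1.33 − (+0.76) = +0.57 V, n = 2.
Overall: Cl₂(g) + 2 Fe²⁺(aq) → 2 Cl⁻(aq) + 2 Fe³⁺(aq)
Q = [Cl⁻]^2·[Fe³⁺]^2 / (P(Cl₂)·[Fe²⁺]^2); log Q = -9.263.
E = E° − (0.0592/n) log Q = +0.57 − (0.0592/2)(-9.263) = +0.844 V.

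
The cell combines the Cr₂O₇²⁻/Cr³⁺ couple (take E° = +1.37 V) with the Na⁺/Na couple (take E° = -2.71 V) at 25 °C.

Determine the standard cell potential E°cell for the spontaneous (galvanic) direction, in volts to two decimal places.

The Cr₂O₇²⁻/Cr³⁺ couple has the higher reduction potential, so it is the cathode; Na⁺/Na is oxidised at the anode.
E°cell = E°(cathode) − E°(anode) = (+1.37) − (-2.71) = +4.08 V.

+4.08 V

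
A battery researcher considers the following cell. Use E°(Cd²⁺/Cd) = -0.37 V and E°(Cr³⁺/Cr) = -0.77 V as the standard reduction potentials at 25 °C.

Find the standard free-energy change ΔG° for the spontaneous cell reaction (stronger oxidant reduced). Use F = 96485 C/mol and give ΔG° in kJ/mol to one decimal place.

-231.6 kJ/mol

Cd²⁺/Cd (E° = -0.37 V) is the cathode; Cr³⁺/Cr (E° = -0.77 V) is the anode, so E°cell = +0.40 V.
Balancing electrons gives n = 6 (lcm of 2 and 3).
ΔG° = −nFE° = −(6)(96485)(+0.40) = -231,564 J = -231.6 kJ/mol.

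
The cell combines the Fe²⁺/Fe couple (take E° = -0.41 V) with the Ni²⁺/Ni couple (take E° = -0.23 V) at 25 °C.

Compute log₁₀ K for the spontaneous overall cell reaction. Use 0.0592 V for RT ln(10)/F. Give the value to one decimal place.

6.1

Cathode: Ni²⁺/Ni; anode: Fe²⁺/Fe. E°cell = +0.18 V, n = 2.
log K = nE°cell / 0.0592 = (2)(+0.18) / 0.0592 = 6.1.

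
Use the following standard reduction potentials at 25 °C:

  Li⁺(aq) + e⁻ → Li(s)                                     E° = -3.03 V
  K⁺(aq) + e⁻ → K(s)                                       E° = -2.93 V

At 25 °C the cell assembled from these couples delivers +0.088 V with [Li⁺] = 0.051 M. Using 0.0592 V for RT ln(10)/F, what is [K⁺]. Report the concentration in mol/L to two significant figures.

0.032 M

K⁺/K is the cathode, Li⁺/Li the anode: E°cell = +0.10 V, n = 1.
Overall reaction: K⁺(aq) + Li(s) → K(s) + Li⁺(aq); Q = [Li⁺]^1/[K⁺]^1.
From E = E° − (0.0592/n) log Q: log Q = (E° − E)·n/0.0592 = (+0.10 − (+0.088))·1/0.0592 = 0.2027.
So 1·log[K⁺] = 1·log(0.051) − log Q = -1.2924 − (0.2027) = -1.4951; [K⁺] = 10^(-1.4951) ≈ 0.032 M.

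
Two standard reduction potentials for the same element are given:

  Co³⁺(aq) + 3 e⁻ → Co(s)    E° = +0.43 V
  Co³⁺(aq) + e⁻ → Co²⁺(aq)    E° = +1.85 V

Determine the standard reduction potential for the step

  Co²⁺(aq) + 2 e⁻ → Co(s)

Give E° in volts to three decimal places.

Sequential free energies add, so n₃E°₃ = n₁E°₁ + n₂E°₂.
With n₃ = 3, and the known step contributing 1×(+1.85) V, the unknown satisfies 2·E° = 3×(+0.43) − 1×(+1.85) = -0.560.
E° = -0.560 / 2 = -0.280 V.

-0.280 V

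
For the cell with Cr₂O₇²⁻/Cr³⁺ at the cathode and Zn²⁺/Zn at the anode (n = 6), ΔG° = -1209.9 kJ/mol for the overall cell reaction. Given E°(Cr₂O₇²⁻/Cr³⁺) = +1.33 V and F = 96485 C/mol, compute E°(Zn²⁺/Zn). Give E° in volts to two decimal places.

-0.76 V

E°cell = −ΔG°/(nF) = −(-1209.9×10³)/((6)(96485)) = +2.090 V.
Since Cr₂O₇²⁻/Cr³⁺ is the cathode and Zn²⁺/Zn the anode, E°cell = E°(Cr₂O₇²⁻/Cr³⁺) − E°(Zn²⁺/Zn).
So E°(Zn²⁺/Zn) = E°(Cr₂O₇²⁻/Cr³⁺) − E°cell = (+1.33) − (+2.090) = -0.76 V.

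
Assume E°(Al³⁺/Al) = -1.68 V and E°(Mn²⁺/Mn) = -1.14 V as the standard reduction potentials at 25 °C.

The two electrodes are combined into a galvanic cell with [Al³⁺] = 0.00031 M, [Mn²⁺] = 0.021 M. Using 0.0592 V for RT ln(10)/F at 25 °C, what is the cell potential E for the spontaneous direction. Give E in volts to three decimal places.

Mn²⁺/Mn is the cathode (higher E°), Al³⁺/Al the anode: E°cell = -1.14 − (-1.68) = +0.54 V, n = 6.
Overall: 3 Mn²⁺(aq) + 2 Al(s) → 3 Mn(s) + 2 Al³⁺(aq)
Q = [Al³⁺]^2 / ([Mn²⁺]^3); log Q = -1.984.
E = E° − (0.0592/n) log Q = +0.54 − (0.0592/6)(-1.984) = +0.560 V.

+0.560 V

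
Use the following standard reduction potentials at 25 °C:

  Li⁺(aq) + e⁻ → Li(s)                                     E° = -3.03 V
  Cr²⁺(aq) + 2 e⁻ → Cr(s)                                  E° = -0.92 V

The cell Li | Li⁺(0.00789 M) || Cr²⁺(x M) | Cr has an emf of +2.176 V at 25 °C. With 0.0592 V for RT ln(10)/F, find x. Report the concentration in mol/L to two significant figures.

0.011 M

Cr²⁺/Cr is the cathode, Li⁺/Li the anode: E°cell = +2.11 V, n = 2.
Overall reaction: Cr²⁺(aq) + 2 Li(s) → Cr(s) + 2 Li⁺(aq); Q = [Li⁺]^2/[Cr²⁺]^1.
From E = E° − (0.0592/n) log Q: log Q = (E° − E)·n/0.0592 = (+2.11 − (+2.176))·2/0.0592 = -2.2297.
So 1·log[Cr²⁺] = 2·log(0.00789) − log Q = -4.2058 − (-2.2297) = -1.9761; [Cr²⁺] = 10^(-1.9761) ≈ 0.011 M.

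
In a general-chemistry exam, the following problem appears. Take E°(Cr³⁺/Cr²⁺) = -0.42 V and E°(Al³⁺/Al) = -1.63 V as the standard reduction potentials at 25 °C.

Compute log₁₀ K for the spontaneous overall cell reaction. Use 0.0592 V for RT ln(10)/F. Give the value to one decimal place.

61.3

Cathode: Cr³⁺/Cr²⁺; anode: Al³⁺/Al. E°cell = +1.21 V, n = 3.
log K = nE°cell / 0.0592 = (3)(+1.21) / 0.0592 = 61.3.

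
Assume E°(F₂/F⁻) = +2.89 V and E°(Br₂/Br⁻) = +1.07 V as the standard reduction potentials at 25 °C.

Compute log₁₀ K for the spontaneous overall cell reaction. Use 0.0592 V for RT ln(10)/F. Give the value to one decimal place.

Cathode: F₂/F⁻; anode: Br₂/Br⁻. E°cell = +1.82 V, n = 2.
log K = nE°cell / 0.0592 = (2)(+1.82) / 0.0592 = 61.5.

61.5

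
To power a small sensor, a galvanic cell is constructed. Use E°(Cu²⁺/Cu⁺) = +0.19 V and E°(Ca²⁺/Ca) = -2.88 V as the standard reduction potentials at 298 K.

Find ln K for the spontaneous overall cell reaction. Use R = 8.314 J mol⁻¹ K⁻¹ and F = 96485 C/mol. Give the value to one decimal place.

239.1

Cathode: Cu²⁺/Cu⁺; anode: Ca²⁺/Ca. E°cell = (+0.19) − (-2.88) = +3.07 V, with n = 2.
ΔG° = −nFE° = −RT ln K, so ln K = nFE°/(RT) = (2)(96485)(+3.07) / ((8.314)(298)) = 239.112.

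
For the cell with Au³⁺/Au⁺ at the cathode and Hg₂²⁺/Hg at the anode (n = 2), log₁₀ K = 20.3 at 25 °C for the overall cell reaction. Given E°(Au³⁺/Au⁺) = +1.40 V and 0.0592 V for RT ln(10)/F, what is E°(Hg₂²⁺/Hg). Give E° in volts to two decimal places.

E°cell = (0.0592/n)·log K = (0.0592/2)(20.3) = +0.601 V.
Since Au³⁺/Au⁺ is the cathode and Hg₂²⁺/Hg the anode, E°cell = E°(Au³⁺/Au⁺) − E°(Hg₂²⁺/Hg).
So E°(Hg₂²⁺/Hg) = E°(Au³⁺/Au⁺) − E°cell = (+1.40) − (+0.601) = +0.80 V.

+0.80 V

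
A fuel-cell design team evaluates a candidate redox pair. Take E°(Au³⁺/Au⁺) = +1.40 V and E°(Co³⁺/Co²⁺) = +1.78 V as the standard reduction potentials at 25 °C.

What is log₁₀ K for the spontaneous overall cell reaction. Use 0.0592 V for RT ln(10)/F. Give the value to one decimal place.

Cathode: Co³⁺/Co²⁺; anode: Au³⁺/Au⁺. E°cell = +0.38 V, n = 2.
log K = nE°cell / 0.0592 = (2)(+0.38) / 0.0592 = 12.8.

12.8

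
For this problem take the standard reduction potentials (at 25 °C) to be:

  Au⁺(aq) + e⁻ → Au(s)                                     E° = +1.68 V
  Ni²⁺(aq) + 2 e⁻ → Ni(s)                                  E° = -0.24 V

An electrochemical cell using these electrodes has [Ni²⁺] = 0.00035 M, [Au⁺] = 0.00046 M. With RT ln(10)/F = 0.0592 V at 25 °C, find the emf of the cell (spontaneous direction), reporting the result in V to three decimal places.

Au⁺/Au is the cathode (higher E°), Ni²⁺/Ni the anode: E°cell = +1.68 − (-0.24) = +1.92 V, n = 2.
Overall: 2 Au⁺(aq) + Ni(s) → 2 Au(s) + Ni²⁺(aq)
Q = [Ni²⁺] / ([Au⁺]^2); log Q = 3.219.
E = E° − (0.0592/n) log Q = +1.92 − (0.0592/2)(3.219) = +1.825 V.

+1.825 V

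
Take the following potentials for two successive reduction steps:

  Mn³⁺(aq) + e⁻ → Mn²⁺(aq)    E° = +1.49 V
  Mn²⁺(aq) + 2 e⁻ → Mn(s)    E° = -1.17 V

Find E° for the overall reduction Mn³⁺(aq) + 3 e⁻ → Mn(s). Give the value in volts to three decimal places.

-0.283 V

Standard free energies of sequential steps add: ΔG°₃ = ΔG°₁ + ΔG°₂, so n₃E°₃ = n₁E°₁ + n₂E°₂.
E°₃ = (1×+1.49 + 2×-1.17) / 3 = (-0.850) / 3 = -0.283 V.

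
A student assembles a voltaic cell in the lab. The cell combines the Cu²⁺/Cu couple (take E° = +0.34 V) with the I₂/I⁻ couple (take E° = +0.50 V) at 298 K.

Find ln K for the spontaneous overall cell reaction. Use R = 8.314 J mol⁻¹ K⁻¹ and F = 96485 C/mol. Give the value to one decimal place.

Cathode: I₂/I⁻; anode: Cu²⁺/Cu. E°cell = (+0.50) − (+0.34) = +0.16 V, with n = 2.
ΔG° = −nFE° = −RT ln K, so ln K = nFE°/(RT) = (2)(96485)(+0.16) / ((8.314)(298)) = 12.462.

12.5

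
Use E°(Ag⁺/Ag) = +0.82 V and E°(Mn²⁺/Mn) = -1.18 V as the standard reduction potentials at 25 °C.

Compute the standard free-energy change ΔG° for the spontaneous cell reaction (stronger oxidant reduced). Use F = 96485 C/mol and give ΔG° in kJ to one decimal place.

-385.9 kJ

Ag⁺/Ag (E° = +0.82 V) is the cathode; Mn²⁺/Mn (E° = -1.18 V) is the anode, so E°cell = +2.00 V.
Balancing electrons gives n = 2 (lcm of 1 and 2).
ΔG° = −nFE° = −(2)(96485)(+2.00) = -385,940 J = -385.9 kJ.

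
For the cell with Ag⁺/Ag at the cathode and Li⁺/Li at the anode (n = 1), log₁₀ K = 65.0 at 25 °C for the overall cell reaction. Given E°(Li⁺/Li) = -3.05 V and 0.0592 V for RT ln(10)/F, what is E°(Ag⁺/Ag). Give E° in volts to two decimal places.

E°cell = (0.0592/n)·log K = (0.0592/1)(65.0) = +3.848 V.
Since Ag⁺/Ag is the cathode and Li⁺/Li the anode, E°cell = E°(Ag⁺/Ag) − E°(Li⁺/Li).
So E°(Ag⁺/Ag) = E°cell + E°(Li⁺/Li) = +3.848 + (-3.05) = +0.80 V.

+0.80 V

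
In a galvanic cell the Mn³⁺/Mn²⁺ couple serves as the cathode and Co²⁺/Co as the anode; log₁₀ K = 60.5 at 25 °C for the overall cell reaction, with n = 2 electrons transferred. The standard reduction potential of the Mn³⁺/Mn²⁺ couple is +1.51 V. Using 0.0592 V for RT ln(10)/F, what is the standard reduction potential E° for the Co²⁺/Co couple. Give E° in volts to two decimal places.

E°cell = (0.0592/n)·log K = (0.0592/2)(60.5) = +1.791 V.
Since Mn³⁺/Mn²⁺ is the cathode and Co²⁺/Co the anode, E°cell = E°(Mn³⁺/Mn²⁺) − E°(Co²⁺/Co).
So E°(Co²⁺/Co) = E°(Mn³⁺/Mn²⁺) − E°cell = (+1.51) − (+1.791) = -0.28 V.

-0.28 V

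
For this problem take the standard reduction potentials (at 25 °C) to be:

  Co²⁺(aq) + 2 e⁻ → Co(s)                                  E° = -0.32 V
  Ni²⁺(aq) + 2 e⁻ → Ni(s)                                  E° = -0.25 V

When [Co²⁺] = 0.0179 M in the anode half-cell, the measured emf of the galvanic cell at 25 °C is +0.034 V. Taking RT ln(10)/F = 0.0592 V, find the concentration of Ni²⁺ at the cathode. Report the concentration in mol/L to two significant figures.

0.0011 M

Ni²⁺/Ni is the cathode, Co²⁺/Co the anode: E°cell = +0.07 V, n = 2.
Overall reaction: Ni²⁺(aq) + Co(s) → Ni(s) + Co²⁺(aq); Q = [Co²⁺]^1/[Ni²⁺]^1.
From E = E° − (0.0592/n) log Q: log Q = (E° − E)·n/0.0592 = (+0.07 − (+0.034))·2/0.0592 = 1.2162.
So 1·log[Ni²⁺] = 1·log(0.0179) − log Q = -1.7471 − (1.2162) = -2.9633; [Ni²⁺] = 10^(-2.9633) ≈ 0.0011 M.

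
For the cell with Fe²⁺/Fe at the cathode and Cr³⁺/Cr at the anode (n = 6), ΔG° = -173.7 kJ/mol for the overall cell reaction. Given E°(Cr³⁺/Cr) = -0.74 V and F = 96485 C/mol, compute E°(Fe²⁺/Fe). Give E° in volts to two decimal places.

E°cell = −ΔG°/(nF) = −(-173.7×10³)/((6)(96485)) = +0.300 V.
Since Fe²⁺/Fe is the cathode and Cr³⁺/Cr the anode, E°cell = E°(Fe²⁺/Fe) − E°(Cr³⁺/Cr).
So E°(Fe²⁺/Fe) = E°cell + E°(Cr³⁺/Cr) = +0.300 + (-0.74) = -0.44 V.

-0.44 V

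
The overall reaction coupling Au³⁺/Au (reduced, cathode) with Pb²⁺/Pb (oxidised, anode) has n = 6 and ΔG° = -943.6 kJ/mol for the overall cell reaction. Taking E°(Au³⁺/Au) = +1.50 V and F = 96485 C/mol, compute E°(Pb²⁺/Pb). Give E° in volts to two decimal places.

E°cell = −ΔG°/(nF) = −(-943.6×10³)/((6)(96485)) = +1.630 V.
Since Au³⁺/Au is the cathode and Pb²⁺/Pb the anode, E°cell = E°(Au³⁺/Au) − E°(Pb²⁺/Pb).
So E°(Pb²⁺/Pb) = E°(Au³⁺/Au) − E°cell = (+1.50) − (+1.630) = -0.13 V.

-0.13 V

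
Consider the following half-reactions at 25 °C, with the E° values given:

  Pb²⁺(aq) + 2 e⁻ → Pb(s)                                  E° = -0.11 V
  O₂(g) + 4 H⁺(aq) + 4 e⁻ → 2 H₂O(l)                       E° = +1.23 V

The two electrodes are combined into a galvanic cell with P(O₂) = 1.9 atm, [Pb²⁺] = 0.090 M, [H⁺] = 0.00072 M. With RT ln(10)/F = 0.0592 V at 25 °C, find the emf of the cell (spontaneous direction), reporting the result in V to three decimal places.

O₂/H₂O is the cathode (higher E°), Pb²⁺/Pb the anode: E°cell = +1.23 − (-0.11) = +1.34 V, n = 4.
Overall: O₂(g) + 4 H⁺(aq) + 2 Pb(s) → 2 H₂O(l) + 2 Pb²⁺(aq)
Q = [Pb²⁺]^2 / (P(O₂)·[H⁺]^4); log Q = 10.200.
E = E° − (0.0592/n) log Q = +1.34 − (0.0592/4)(10.200) = +1.189 V.

+1.189 V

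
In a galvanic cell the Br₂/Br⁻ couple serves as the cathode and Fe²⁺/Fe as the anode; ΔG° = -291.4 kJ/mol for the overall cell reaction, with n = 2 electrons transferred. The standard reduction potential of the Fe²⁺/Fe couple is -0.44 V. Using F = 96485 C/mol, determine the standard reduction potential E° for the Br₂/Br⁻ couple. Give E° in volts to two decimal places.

+1.07 V

E°cell = −ΔG°/(nF) = −(-291.4×10³)/((2)(96485)) = +1.510 V.
Since Br₂/Br⁻ is the cathode and Fe²⁺/Fe the anode, E°cell = E°(Br₂/Br⁻) − E°(Fe²⁺/Fe).
So E°(Br₂/Br⁻) = E°cell + E°(Fe²⁺/Fe) = +1.510 + (-0.44) = +1.07 V.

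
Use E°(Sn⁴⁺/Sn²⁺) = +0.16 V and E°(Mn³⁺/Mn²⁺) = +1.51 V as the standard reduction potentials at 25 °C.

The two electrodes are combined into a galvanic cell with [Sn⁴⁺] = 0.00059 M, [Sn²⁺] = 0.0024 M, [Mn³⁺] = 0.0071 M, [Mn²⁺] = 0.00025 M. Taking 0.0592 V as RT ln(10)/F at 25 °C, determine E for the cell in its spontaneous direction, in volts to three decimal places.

+1.454 V

Mn³⁺/Mn²⁺ is the cathode (higher E°), Sn⁴⁺/Sn²⁺ the anode: E°cell = +1.51 − (+0.16) = +1.35 V, n = 2.
Overall: 2 Mn³⁺(aq) + Sn²⁺(aq) → 2 Mn²⁺(aq) + Sn⁴⁺(aq)
Q = [Mn²⁺]^2·[Sn⁴⁺] / ([Mn³⁺]^2·[Sn²⁺]); log Q = -3.516.
E = E° − (0.0592/n) log Q = +1.35 − (0.0592/2)(-3.516) = +1.454 V.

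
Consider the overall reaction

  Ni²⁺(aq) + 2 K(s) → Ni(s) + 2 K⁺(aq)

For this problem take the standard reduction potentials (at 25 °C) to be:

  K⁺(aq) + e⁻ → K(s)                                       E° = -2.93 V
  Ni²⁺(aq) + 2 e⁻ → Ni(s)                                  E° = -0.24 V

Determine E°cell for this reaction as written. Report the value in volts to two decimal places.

+2.69 V

The Ni²⁺/Ni couple has the higher reduction potential, so it is the cathode; K⁺/K is oxidised at the anode.
E°cell = E°(cathode) − E°(anode) = (-0.24) − (-2.93) = +2.69 V.
Since E°cell > 0, the reaction is spontaneous under standard conditions.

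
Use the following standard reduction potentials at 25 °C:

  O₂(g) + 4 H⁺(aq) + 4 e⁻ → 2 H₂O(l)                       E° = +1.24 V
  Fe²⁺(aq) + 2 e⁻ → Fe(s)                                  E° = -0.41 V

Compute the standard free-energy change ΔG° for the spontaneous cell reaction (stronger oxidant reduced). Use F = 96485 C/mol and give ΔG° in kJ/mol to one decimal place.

-636.8 kJ/mol

O₂/H₂O (E° = +1.24 V) is the cathode; Fe²⁺/Fe (E° = -0.41 V) is the anode, so E°cell = +1.65 V.
Balancing electrons gives n = 4 (lcm of 4 and 2).
ΔG° = −nFE° = −(4)(96485)(+1.65) = -636,801 J = -636.8 kJ/mol.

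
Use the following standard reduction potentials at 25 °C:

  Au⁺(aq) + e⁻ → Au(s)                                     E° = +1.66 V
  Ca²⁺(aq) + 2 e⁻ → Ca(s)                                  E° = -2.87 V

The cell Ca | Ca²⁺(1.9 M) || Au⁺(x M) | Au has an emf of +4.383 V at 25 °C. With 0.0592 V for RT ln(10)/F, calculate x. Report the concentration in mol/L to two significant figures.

Au⁺/Au is the cathode, Ca²⁺/Ca the anode: E°cell = +4.53 V, n = 2.
Overall reaction: 2 Au⁺(aq) + Ca(s) → 2 Au(s) + Ca²⁺(aq); Q = [Ca²⁺]^1/[Au⁺]^2.
From E = E° − (0.0592/n) log Q: log Q = (E° − E)·n/0.0592 = (+4.53 − (+4.383))·2/0.0592 = 4.9662.
So 2·log[Au⁺] = 1·log(1.9) − log Q = 0.2788 − (4.9662) = -4.6874; log[Au⁺] = -4.6874 / 2 = -2.3437; [Au⁺] = 10^(-2.3437) ≈ 0.0045 M.

0.0045 M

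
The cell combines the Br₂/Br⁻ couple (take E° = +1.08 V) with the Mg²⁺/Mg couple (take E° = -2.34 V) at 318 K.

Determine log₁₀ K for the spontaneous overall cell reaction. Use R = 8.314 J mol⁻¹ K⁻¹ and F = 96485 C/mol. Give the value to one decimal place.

Cathode: Br₂/Br⁻; anode: Mg²⁺/Mg. E°cell = (+1.08) − (-2.34) = +3.42 V, with n = 2.
ΔG° = −nFE° = −RT ln K, so ln K = nFE°/(RT) = (2)(96485)(+3.42) / ((8.314)(318)) = 249.620.
log₁₀ K = 249.620 / ln 10 = 108.4.

108.4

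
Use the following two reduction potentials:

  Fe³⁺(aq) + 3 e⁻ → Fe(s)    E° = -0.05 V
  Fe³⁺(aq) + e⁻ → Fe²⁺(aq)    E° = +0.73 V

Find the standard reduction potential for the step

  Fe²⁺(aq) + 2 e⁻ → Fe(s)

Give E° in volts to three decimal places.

-0.440 V

Sequential free energies add, so n₃E°₃ = n₁E°₁ + n₂E°₂.
With n₃ = 3, and the known step contributing 1×(+0.73) V, the unknown satisfies 2·E° = 3×(-0.05) − 1×(+0.73) = -0.880.
E° = -0.880 / 2 = -0.440 V.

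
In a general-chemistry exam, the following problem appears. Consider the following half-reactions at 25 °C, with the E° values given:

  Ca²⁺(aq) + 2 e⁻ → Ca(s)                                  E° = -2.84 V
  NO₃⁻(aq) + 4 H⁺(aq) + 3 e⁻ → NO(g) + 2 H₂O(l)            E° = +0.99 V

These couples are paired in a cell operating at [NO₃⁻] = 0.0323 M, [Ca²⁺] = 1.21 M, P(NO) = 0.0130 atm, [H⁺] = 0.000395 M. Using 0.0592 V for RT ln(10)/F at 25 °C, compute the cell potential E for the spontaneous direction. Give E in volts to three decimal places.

NO₃⁻/NO is the cathode (higher E°), Ca²⁺/Ca the anode: E°cell = +0.99 − (-2.84) = +3.83 V, n = 6.
Overall: 2 NO₃⁻(aq) + 8 H⁺(aq) + 3 Ca(s) → 2 NO(g) + 4 H₂O(l) + 3 Ca²⁺(aq)
Q = P(NO)^2·[Ca²⁺]^3 / ([NO₃⁻]^2·[H⁺]^8); log Q = 26.685.
E = E° − (0.0592/n) log Q = +3.83 − (0.0592/6)(26.685) = +3.567 V.

+3.567 V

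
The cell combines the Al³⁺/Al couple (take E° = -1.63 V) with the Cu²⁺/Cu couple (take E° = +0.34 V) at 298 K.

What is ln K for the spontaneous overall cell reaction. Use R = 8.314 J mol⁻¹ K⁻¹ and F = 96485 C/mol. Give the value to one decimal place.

Cathode: Cu²⁺/Cu; anode: Al³⁺/Al. E°cell = (+0.34) − (-1.63) = +1.97 V, with n = 6.
ΔG° = −nFE° = −RT ln K, so ln K = nFE°/(RT) = (6)(96485)(+1.97) / ((8.314)(298)) = 460.311.

460.3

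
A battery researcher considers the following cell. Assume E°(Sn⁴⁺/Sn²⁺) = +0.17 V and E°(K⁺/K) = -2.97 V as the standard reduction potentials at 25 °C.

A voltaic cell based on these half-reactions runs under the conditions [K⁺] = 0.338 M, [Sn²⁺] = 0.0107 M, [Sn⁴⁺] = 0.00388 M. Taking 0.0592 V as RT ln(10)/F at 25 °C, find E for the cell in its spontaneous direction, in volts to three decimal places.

Sn⁴⁺/Sn²⁺ is the cathode (higher E°), K⁺/K the anode: E°cell = +0.17 − (-2.97) = +3.14 V, n = 2.
Overall: Sn⁴⁺(aq) + 2 K(s) → Sn²⁺(aq) + 2 K⁺(aq)
Q = [Sn²⁺]·[K⁺]^2 / ([Sn⁴⁺]); log Q = -0.502.
E = E° − (0.0592/n) log Q = +3.14 − (0.0592/2)(-0.502) = +3.155 V.

+3.155 V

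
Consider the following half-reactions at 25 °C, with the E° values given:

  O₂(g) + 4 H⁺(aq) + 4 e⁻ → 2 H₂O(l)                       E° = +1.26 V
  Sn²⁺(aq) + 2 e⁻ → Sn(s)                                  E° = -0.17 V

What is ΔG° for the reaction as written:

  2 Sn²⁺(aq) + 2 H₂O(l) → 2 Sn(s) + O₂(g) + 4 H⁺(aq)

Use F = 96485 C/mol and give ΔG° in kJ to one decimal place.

+551.9 kJ

As written, Sn²⁺/Sn is reduced (cathode) and O₂/H₂O is oxidised (anode), so E°cell = (-0.17) − (+1.26) = -1.43 V.
Balancing electrons gives n = 4.
ΔG° = −nFE° = −(4)(96485)(-1.43) = 551,894 J = +551.9 kJ.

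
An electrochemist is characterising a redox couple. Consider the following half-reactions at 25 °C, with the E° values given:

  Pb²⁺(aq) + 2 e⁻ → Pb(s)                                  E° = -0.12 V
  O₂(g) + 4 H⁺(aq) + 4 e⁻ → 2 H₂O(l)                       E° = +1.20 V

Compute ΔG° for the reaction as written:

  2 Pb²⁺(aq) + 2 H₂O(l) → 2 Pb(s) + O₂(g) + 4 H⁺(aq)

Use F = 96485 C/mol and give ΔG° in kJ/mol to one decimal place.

As written, Pb²⁺/Pb is reduced (cathode) and O₂/H₂O is oxidised (anode), so E°cell = (-0.12) − (+1.20) = -1.32 V.
Balancing electrons gives n = 4.
ΔG° = −nFE° = −(4)(96485)(-1.32) = 509,441 J = +509.4 kJ/mol.

+509.4 kJ/mol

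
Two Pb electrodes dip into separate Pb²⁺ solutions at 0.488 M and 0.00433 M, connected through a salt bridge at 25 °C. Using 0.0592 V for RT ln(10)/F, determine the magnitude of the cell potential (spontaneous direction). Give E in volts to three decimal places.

For a concentration cell E°cell = 0. The 0.488 M side is the cathode (reduction is favoured where [Pb²⁺] is higher).
With n = 2, E = −(0.0592/2) log([Pb²⁺]ₐₙ/[Pb²⁺]꜀ₐₜ) = −(0.0592/2) log(0.00433/0.488) = −(0.0592/2)(-2.052) = +0.061 V.

+0.061 V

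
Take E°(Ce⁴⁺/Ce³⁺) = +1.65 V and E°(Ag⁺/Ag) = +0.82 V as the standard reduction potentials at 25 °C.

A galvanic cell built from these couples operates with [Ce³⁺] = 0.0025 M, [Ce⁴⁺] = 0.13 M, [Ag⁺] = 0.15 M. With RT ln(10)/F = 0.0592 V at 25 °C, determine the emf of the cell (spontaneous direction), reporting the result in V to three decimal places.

+0.980 V

Ce⁴⁺/Ce³⁺ is the cathode (higher E°), Ag⁺/Ag the anode: E°cell = +1.65 − (+0.82) = +0.83 V, n = 1.
Overall: Ce⁴⁺(aq) + Ag(s) → Ce³⁺(aq) + Ag⁺(aq)
Q = [Ce³⁺]·[Ag⁺] / ([Ce⁴⁺]); log Q = -2.540.
E = E° − (0.0592/n) log Q = +0.83 − (0.0592/1)(-2.540) = +0.980 V.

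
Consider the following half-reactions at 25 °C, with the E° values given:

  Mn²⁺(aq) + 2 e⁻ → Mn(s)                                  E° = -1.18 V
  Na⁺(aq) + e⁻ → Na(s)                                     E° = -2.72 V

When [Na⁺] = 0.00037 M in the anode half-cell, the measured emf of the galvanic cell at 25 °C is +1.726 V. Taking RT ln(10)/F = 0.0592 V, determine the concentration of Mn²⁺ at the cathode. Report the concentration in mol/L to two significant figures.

Mn²⁺/Mn is the cathode, Na⁺/Na the anode: E°cell = +1.54 V, n = 2.
Overall reaction: Mn²⁺(aq) + 2 Na(s) → Mn(s) + 2 Na⁺(aq); Q = [Na⁺]^2/[Mn²⁺]^1.
From E = E° − (0.0592/n) log Q: log Q = (E° − E)·n/0.0592 = (+1.54 − (+1.726))·2/0.0592 = -6.2838.
So 1·log[Mn²⁺] = 2·log(0.00037) − log Q = -6.8636 − (-6.2838) = -0.5798; [Mn²⁺] = 10^(-0.5798) ≈ 0.26 M.

0.26 M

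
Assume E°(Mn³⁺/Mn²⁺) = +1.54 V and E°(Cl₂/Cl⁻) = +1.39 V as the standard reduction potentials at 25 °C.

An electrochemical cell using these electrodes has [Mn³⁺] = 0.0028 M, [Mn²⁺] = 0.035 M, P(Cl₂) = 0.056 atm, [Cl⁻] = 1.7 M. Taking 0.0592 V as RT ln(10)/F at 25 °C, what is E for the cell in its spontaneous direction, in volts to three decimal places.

Mn³⁺/Mn²⁺ is the cathode (higher E°), Cl₂/Cl⁻ the anode: E°cell = +1.54 − (+1.39) = +0.15 V, n = 2.
Overall: 2 Mn³⁺(aq) + 2 Cl⁻(aq) → 2 Mn²⁺(aq) + Cl₂(g)
Q = [Mn²⁺]^2·P(Cl₂) / ([Mn³⁺]^2·[Cl⁻]^2); log Q = 0.481.
E = E° − (0.0592/n) log Q = +0.15 − (0.0592/2)(0.481) = +0.136 V.

+0.136 V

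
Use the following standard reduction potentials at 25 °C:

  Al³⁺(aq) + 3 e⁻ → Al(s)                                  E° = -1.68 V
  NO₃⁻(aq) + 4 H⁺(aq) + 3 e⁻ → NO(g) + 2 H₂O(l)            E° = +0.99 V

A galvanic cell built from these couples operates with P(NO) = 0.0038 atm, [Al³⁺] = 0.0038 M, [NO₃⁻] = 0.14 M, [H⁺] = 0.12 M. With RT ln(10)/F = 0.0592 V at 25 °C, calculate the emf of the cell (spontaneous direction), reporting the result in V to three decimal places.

NO₃⁻/NO is the cathode (higher E°), Al³⁺/Al the anode: E°cell = +0.99 − (-1.68) = +2.67 V, n = 3.
Overall: NO₃⁻(aq) + 4 H⁺(aq) + Al(s) → NO(g) + 2 H₂O(l) + Al³⁺(aq)
Q = P(NO)·[Al³⁺] / ([NO₃⁻]·[H⁺]^4); log Q = -0.303.
E = E° − (0.0592/n) log Q = +2.67 − (0.0592/3)(-0.303) = +2.676 V.

+2.676 V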